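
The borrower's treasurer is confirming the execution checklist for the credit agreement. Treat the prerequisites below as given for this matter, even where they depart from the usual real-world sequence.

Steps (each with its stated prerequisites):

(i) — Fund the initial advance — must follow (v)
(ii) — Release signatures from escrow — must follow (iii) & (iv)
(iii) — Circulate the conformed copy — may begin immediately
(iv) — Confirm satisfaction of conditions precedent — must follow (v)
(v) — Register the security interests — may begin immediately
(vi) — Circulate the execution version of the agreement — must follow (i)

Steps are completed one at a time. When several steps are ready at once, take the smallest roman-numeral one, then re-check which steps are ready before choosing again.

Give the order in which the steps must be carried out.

(iii), (v), (i), (iv), (ii), (vi)

(iii) and (v) have no prerequisites; (iii) has the earlier label, so (iii) is first.
(v) is the only step now ready → (v).
Now (i) and (iv) have their prerequisites met. (i) has the earlier label, so (i) next.
Now (iv) and (vi) have their prerequisites met. (iv) has the earlier label, so (iv) next.
(ii) now also ready, so the ready set is {(ii), (vi)}; (ii) has the earlier label → (ii).
(vi) needed (i), now all done → (vi).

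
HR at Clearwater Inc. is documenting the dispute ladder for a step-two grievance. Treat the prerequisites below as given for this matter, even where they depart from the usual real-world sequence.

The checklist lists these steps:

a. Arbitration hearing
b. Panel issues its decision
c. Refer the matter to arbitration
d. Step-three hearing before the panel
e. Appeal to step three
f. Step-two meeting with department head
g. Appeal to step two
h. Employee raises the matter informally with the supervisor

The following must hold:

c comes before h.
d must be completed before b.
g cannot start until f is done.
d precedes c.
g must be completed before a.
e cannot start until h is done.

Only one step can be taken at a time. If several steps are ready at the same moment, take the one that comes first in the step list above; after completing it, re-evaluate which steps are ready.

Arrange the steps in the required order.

Nothing is required for d and f. d is listed earlier → d first.
Now b, c and f have their prerequisites met. b is listed earlier, so b next.
Now c and f have their prerequisites met. c is listed earlier, so c next.
h now also ready, so the ready set is {f, h}; f is listed earlier → f.
g now also ready, so the ready set is {g, h}; g is listed earlier → g.
a now also ready, so the ready set is {a, h}; a is listed earlier → a.
Next only h has its prerequisites met → h.
e needed h, now all done → e.

d → b → c → f → g → a → h → e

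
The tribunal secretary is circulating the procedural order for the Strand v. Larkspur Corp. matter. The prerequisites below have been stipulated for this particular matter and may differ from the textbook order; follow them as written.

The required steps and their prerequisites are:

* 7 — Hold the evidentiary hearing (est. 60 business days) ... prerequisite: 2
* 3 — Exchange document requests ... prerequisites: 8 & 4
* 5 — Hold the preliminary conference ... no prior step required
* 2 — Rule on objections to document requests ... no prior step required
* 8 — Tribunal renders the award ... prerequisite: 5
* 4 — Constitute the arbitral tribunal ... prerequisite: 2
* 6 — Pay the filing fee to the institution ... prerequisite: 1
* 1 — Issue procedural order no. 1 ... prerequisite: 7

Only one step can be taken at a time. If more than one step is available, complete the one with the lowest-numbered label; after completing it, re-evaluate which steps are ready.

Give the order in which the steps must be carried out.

Nothing is required for 2 and 5. 2 has the earlier label → 2 first.
4, 5 and 7 are all available; 4 has the earlier label → 4.
Now 5 and 7 have their prerequisites met. 5 has the earlier label, so 5 next.
8 now also ready, so the ready set is {7, 8}; 7 has the earlier label → 7.
Now 1 and 8 have their prerequisites met. 1 has the earlier label, so 1 next.
6 now also ready, so the ready set is {6, 8}; 6 has the earlier label → 6.
That leaves 8 as the only ready step → 8.
3 needed 4 and 8, now all done → 3.

2 → 4 → 5 → 7 → 1 → 6 → 8 → 3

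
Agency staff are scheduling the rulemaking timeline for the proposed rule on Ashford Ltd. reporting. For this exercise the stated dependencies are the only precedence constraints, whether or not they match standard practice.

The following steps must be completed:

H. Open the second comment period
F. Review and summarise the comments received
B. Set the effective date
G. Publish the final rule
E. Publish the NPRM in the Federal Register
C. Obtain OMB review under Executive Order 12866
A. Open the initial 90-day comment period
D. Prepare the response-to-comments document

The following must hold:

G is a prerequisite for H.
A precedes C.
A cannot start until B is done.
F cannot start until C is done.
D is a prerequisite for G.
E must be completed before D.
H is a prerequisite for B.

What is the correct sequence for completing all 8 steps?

Only E has no prerequisites, so it is first.
D needed E, now all done → D.
G needed D, now all done → G.
Next only H has its prerequisites met → H.
That leaves B as the only ready step → B.
A needed B, now all done → A.
C is the only step now ready → C.
F is the only step now ready → F.

E, D, G, H, B, A, C, F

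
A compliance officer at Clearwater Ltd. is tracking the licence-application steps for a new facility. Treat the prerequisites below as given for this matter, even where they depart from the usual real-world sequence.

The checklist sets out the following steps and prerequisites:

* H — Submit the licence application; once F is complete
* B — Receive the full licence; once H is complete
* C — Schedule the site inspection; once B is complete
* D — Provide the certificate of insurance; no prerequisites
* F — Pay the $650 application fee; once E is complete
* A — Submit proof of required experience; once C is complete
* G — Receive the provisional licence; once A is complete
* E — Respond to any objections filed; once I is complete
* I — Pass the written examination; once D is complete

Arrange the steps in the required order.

D I E F H B C A G

D has no prerequisites → D first.
That leaves I as the only ready step → I.
E needed I, now all done → E.
F needed E, now all done → F.
H needed F, now all done → H.
That leaves B as the only ready step → B.
Next only C has its prerequisites met → C.
Next only A has its prerequisites met → A.
That leaves G as the only ready step → G.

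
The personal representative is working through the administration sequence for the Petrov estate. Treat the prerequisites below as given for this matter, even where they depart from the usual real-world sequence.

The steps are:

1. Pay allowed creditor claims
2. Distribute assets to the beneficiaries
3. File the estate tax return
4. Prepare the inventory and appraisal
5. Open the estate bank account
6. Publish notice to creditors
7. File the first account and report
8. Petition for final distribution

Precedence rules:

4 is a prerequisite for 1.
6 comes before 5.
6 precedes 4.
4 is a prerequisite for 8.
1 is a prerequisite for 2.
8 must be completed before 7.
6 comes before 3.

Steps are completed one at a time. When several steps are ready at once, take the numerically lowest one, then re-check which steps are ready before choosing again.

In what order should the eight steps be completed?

6 → 3 → 4 → 1 → 2 → 5 → 8 → 7

6 is the only step with nothing outstanding, so it goes first.
3, 4 and 5 are all available; 3 has the earlier label → 3.
Ready: 4 and 5. 4 has the earlier label → 4.
1 and 8 now also ready, so the ready set is {1, 5, 8}; 1 has the earlier label → 1.
2 now also ready, so the ready set is {2, 5, 8}; 2 has the earlier label → 2.
Ready: 5 and 8. 5 has the earlier label → 5.
8 is the only step now ready → 8.
Next only 7 has its prerequisites met → 7.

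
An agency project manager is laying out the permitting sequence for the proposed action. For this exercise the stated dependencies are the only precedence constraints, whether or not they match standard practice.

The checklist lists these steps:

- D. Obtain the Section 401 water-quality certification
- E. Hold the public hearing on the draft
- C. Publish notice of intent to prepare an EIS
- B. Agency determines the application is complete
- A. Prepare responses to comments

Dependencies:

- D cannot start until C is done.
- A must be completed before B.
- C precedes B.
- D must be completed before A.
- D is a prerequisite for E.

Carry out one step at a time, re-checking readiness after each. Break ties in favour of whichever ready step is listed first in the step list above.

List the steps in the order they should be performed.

Only C has no prerequisites, so it is first.
D needed C, now all done → D.
E and A are both available; E is listed earlier → E.
A needed D, now all done → A.
That leaves B as the only ready step → B.

C D E A B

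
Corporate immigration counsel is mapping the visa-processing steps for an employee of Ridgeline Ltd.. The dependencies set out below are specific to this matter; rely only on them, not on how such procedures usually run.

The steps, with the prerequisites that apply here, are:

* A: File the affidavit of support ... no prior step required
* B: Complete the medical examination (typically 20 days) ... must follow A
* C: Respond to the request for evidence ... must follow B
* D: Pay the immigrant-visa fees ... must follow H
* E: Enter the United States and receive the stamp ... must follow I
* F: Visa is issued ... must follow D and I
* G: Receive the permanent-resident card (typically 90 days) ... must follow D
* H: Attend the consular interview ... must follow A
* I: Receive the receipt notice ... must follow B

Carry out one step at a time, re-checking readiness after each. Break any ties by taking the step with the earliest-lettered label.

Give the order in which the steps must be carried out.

Only A has no prerequisites, so it is first.
Now B and H have their prerequisites met. B has the earlier label, so B next.
C, H and I are all available; C has the earlier label → C.
Ready: H and I. H has the earlier label → H.
Ready: D and I. D has the earlier label → D.
Ready: G and I. G has the earlier label → G.
I needed B, now all done → I.
Now E and F have their prerequisites met. E has the earlier label, so E next.
F needed D and I, now all done → F.

A B C H D G I E F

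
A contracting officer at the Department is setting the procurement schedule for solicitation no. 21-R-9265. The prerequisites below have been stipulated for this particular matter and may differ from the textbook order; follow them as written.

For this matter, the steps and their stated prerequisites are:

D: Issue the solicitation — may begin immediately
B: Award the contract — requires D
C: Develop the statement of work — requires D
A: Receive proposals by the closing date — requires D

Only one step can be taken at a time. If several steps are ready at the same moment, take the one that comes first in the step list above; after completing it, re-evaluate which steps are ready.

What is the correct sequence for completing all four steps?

D is the only step with nothing outstanding, so it goes first.
B, C and A are all available; B is listed earlier → B.
C and A are both available; C is listed earlier → C.
A is the only step now ready → A.

D → B → C → A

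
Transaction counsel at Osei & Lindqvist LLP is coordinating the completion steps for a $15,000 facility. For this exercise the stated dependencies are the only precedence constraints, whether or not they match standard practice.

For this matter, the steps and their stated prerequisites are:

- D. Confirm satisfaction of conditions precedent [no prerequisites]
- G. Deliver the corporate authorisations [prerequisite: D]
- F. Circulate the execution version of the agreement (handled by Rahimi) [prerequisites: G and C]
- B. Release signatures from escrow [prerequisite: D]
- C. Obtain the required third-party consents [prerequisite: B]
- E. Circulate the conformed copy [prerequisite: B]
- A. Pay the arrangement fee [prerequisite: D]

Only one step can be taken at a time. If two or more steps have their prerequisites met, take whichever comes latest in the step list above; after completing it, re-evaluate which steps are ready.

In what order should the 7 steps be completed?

D, A, B, E, C, G, F

Only D has no prerequisites, so it is first.
Now A, B and G have their prerequisites met. A is listed later, so A next.
Now B and G have their prerequisites met. B is listed later, so B next.
E and C now also ready, so the ready set is {E, C, G}; E is listed later → E.
C and G are both available; C is listed later → C.
Next only G has its prerequisites met → G.
F needed C and G, now all done → F.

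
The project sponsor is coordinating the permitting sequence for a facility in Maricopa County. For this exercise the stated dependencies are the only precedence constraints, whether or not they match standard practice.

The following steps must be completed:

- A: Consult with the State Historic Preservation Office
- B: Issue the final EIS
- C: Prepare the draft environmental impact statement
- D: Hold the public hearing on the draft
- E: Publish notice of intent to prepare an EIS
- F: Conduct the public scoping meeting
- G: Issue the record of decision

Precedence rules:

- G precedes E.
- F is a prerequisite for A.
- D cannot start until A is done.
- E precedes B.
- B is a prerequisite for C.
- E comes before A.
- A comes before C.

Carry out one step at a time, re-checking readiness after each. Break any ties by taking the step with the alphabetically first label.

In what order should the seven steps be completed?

F → G → E → A → B → C → D

F and G have no prerequisites; F has the earlier label, so F is first.
That leaves G as the only ready step → G.
E needed G, now all done → E.
A and B are both available; A has the earlier label → A.
D now also ready, so the ready set is {B, D}; B has the earlier label → B.
Ready: C and D. C has the earlier label → C.
D needed A, now all done → D.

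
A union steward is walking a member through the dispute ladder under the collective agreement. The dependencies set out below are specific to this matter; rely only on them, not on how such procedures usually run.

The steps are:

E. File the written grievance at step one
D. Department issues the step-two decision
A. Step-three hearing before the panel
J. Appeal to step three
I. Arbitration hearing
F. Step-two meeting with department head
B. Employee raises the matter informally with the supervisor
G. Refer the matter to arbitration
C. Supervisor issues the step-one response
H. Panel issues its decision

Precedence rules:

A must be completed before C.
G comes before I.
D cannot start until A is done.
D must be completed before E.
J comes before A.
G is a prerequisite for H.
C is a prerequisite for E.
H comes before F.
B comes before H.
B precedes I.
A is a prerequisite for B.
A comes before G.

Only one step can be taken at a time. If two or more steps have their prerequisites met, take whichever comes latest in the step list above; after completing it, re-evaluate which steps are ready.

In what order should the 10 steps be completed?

J → A → C → G → B → H → F → I → D → E

Only J has no prerequisites, so it is first.
A needed J, now all done → A.
Now C, G, B and D have their prerequisites met. C is listed later, so C next.
Ready: G, B and D. G is listed later → G.
Now B and D have their prerequisites met. B is listed later, so B next.
H and I now also ready, so the ready set is {H, I, D}; H is listed later → H.
F now also ready, so the ready set is {F, I, D}; F is listed later → F.
Ready: I and D. I is listed later → I.
D is the only step now ready → D.
Next only E has its prerequisites met → E.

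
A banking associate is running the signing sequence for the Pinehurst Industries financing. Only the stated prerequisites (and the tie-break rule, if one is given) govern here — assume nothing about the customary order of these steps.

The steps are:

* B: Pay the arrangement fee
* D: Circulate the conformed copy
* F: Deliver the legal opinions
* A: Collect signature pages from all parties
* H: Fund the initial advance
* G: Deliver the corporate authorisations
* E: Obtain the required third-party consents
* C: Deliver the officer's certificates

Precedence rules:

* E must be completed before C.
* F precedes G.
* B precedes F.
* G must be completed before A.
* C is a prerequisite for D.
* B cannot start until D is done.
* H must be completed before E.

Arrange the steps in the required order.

H has no prerequisites → H first.
E needed H, now all done → E.
Next only C has its prerequisites met → C.
Next only D has its prerequisites met → D.
Next only B has its prerequisites met → B.
F needed B, now all done → F.
That leaves G as the only ready step → G.
A is the only step now ready → A.

H, E, C, D, B, F, G, A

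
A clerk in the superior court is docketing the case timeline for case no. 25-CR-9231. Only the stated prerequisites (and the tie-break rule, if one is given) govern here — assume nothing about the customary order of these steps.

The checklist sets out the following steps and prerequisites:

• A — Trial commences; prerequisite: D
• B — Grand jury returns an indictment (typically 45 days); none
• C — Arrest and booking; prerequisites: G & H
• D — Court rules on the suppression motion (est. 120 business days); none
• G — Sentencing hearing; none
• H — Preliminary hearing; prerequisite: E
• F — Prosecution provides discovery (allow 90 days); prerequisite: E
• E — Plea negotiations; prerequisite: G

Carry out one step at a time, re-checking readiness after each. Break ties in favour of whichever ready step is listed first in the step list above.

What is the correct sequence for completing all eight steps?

B D A G E H C F

Nothing is required for B, D and G. B is listed earlier → B first.
Ready: D and G. D is listed earlier → D.
A and G are both available; A is listed earlier → A.
Next only G has its prerequisites met → G.
E needed G, now all done → E.
Now H and F have their prerequisites met. H is listed earlier, so H next.
C now also ready, so the ready set is {C, F}; C is listed earlier → C.
F needed E, now all done → F.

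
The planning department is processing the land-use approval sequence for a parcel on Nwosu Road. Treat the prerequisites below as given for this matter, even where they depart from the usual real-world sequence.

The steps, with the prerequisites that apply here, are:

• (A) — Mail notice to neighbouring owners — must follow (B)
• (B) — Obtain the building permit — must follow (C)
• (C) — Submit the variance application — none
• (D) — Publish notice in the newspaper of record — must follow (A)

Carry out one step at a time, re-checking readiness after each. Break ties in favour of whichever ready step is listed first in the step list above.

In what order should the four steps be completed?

(C), (B), (A), (D)

(C) has no prerequisites → (C) first.
(B) needed (C), now all done → (B).
(A) is the only step now ready → (A).
(D) needed (A), now all done → (D).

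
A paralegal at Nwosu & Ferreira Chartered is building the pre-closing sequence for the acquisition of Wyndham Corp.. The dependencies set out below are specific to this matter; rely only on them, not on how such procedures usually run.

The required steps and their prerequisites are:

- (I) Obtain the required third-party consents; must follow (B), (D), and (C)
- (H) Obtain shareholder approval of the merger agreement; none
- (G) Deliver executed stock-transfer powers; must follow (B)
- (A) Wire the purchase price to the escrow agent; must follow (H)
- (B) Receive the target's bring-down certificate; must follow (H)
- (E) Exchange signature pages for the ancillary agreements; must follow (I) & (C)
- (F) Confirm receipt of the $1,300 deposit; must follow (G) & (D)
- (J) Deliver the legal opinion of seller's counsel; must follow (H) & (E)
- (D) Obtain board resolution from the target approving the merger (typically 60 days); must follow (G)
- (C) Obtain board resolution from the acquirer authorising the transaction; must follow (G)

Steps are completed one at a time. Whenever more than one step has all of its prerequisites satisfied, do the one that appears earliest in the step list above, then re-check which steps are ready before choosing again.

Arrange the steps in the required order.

(H) is the only step with nothing outstanding, so it goes first.
Now (A) and (B) have their prerequisites met. (A) is listed earlier, so (A) next.
Next only (B) has its prerequisites met → (B).
(G) is the only step now ready → (G).
Now (D) and (C) have their prerequisites met. (D) is listed earlier, so (D) next.
(F) and (C) are both available; (F) is listed earlier → (F).
Next only (C) has its prerequisites met → (C).
(I) is the only step now ready → (I).
(E) needed (I) and (C), now all done → (E).
(J) needed (H) and (E), now all done → (J).

(H), (A), (B), (G), (D), (F), (C), (I), (E), (J)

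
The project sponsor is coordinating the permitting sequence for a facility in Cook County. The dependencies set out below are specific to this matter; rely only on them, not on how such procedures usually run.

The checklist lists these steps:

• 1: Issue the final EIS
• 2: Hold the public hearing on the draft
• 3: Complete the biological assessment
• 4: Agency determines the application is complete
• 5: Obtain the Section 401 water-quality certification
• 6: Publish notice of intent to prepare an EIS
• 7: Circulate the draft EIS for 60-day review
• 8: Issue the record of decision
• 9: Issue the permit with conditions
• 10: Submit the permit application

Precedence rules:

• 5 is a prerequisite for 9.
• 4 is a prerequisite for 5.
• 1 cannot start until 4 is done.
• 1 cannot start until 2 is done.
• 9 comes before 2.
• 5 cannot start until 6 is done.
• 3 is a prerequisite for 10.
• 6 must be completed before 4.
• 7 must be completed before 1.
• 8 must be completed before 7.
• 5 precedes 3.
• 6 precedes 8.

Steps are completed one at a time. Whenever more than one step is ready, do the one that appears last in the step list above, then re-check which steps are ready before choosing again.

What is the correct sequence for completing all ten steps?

6, 8, 7, 4, 5, 9, 3, 10, 2, 1

6 has no prerequisites → 6 first.
8 and 4 are both available; 8 is listed later → 8.
7 and 4 are both available; 7 is listed later → 7.
Next only 4 has its prerequisites met → 4.
5 needed 6 and 4, now all done → 5.
Ready: 9 and 3. 9 is listed later → 9.
Now 3 and 2 have their prerequisites met. 3 is listed later, so 3 next.
10 and 2 are both available; 10 is listed later → 10.
2 needed 9, now all done → 2.
That leaves 1 as the only ready step → 1.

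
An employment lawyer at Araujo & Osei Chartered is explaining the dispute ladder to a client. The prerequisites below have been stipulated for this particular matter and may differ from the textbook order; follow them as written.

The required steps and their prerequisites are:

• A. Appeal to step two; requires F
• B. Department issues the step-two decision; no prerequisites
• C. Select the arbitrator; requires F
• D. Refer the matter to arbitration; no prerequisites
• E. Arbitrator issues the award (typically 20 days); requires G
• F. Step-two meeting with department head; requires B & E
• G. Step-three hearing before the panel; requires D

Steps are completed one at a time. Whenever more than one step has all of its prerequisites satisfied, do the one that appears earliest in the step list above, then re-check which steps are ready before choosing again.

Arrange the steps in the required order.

B D G E F A C

Nothing is required for B and D. B is listed earlier → B first.
D is the only step now ready → D.
Next only G has its prerequisites met → G.
That leaves E as the only ready step → E.
F is the only step now ready → F.
Now A and C have their prerequisites met. A is listed earlier, so A next.
That leaves C as the only ready step → C.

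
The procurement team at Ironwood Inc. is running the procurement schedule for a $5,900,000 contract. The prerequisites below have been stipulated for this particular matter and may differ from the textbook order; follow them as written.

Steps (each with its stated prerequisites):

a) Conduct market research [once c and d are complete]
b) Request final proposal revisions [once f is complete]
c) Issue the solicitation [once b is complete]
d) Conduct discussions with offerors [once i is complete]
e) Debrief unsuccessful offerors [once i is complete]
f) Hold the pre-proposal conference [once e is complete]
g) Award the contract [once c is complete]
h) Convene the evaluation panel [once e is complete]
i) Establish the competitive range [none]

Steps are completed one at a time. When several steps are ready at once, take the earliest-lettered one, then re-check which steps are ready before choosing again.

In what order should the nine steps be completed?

i, d, e, f, b, c, a, g, h

Only i has no prerequisites, so it is first.
d and e are both available; d has the earlier label → d.
e needed i, now all done → e.
Now f and h have their prerequisites met. f has the earlier label, so f next.
b now also ready, so the ready set is {b, h}; b has the earlier label → b.
Now c and h have their prerequisites met. c has the earlier label, so c next.
a and g now also ready, so the ready set is {a, g, h}; a has the earlier label → a.
Ready: g and h. g has the earlier label → g.
h is the only step now ready → h.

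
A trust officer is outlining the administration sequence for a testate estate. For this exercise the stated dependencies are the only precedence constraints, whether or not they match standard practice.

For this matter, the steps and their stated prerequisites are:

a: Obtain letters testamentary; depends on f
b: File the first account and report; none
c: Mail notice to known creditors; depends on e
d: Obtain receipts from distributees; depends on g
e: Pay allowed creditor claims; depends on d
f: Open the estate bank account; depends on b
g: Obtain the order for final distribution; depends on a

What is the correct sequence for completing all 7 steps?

b, f, a, g, d, e, c

b is the only step with nothing outstanding, so it goes first.
f needed b, now all done → f.
a is the only step now ready → a.
That leaves g as the only ready step → g.
That leaves d as the only ready step → d.
e needed d, now all done → e.
c needed e, now all done → c.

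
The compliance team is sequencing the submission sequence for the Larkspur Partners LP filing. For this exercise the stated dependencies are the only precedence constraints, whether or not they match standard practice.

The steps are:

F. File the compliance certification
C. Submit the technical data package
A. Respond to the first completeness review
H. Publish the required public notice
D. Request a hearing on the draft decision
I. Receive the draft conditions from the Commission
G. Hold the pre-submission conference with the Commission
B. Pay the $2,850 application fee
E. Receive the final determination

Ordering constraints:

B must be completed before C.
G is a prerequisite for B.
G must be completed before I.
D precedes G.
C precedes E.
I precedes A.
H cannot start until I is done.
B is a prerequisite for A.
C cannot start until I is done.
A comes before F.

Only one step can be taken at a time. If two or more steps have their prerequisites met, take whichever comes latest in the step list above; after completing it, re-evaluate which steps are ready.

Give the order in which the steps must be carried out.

D → G → B → I → H → A → C → E → F

D is the only step with nothing outstanding, so it goes first.
G needed D, now all done → G.
B and I are both available; B is listed later → B.
Next only I has its prerequisites met → I.
Ready: H, A and C. H is listed later → H.
Ready: A and C. A is listed later → A.
Ready: C and F. C is listed later → C.
E now also ready, so the ready set is {E, F}; E is listed later → E.
F needed A, now all done → F.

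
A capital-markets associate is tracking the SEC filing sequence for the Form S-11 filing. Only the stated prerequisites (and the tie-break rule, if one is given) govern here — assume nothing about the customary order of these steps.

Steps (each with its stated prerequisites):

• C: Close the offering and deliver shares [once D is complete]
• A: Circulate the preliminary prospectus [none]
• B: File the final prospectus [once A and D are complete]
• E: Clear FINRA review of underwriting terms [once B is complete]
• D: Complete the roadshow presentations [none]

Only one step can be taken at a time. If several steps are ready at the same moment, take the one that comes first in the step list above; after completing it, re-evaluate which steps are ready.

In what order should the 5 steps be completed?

A → D → C → B → E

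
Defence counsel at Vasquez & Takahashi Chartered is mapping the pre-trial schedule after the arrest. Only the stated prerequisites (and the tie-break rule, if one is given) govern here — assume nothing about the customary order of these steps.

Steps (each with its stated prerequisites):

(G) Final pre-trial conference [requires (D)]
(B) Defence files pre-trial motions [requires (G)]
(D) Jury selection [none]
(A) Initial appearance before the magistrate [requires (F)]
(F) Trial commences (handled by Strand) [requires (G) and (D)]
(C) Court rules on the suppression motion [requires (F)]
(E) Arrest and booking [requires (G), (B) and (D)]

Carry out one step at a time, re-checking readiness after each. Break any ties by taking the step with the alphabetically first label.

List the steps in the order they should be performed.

(D) (G) (B) (E) (F) (A) (C)

Only (D) has no prerequisites, so it is first.
(G) is the only step now ready → (G).
(B) and (F) are both available; (B) has the earlier label → (B).
Ready: (E) and (F). (E) has the earlier label → (E).
(F) needed (D) and (G), now all done → (F).
Ready: (A) and (C). (A) has the earlier label → (A).
(C) needed (F), now all done → (C).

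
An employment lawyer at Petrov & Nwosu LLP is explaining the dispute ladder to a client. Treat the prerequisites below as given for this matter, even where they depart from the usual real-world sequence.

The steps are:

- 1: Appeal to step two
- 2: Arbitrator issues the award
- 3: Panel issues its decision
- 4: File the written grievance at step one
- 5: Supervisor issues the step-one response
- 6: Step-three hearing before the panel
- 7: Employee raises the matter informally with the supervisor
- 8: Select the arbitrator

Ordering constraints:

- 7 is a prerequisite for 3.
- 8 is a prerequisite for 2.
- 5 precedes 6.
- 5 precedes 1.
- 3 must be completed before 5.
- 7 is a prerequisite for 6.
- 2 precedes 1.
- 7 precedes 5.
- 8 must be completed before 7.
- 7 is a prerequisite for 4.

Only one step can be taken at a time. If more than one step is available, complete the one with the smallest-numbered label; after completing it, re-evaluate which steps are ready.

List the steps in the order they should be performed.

8, 2, 7, 3, 4, 5, 1, 6

8 has no prerequisites → 8 first.
Ready: 2 and 7. 2 has the earlier label → 2.
7 needed 8, now all done → 7.
Ready: 3 and 4. 3 has the earlier label → 3.
4 and 5 are both available; 4 has the earlier label → 4.
That leaves 5 as the only ready step → 5.
Ready: 1 and 6. 1 has the earlier label → 1.
6 needed 5 and 7, now all done → 6.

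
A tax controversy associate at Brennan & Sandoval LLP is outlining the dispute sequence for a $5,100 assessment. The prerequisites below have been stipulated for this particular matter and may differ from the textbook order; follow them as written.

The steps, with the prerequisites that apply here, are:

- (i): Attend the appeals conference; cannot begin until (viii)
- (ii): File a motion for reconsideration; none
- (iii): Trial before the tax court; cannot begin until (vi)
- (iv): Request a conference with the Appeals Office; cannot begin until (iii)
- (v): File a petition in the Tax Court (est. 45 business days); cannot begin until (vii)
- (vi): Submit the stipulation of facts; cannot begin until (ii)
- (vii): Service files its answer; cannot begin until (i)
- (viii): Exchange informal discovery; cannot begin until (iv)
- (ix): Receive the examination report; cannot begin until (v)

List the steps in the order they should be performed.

(ii) is the only step with nothing outstanding, so it goes first.
(vi) needed (ii), now all done → (vi).
(iii) is the only step now ready → (iii).
Next only (iv) has its prerequisites met → (iv).
That leaves (viii) as the only ready step → (viii).
(i) needed (viii), now all done → (i).
That leaves (vii) as the only ready step → (vii).
Next only (v) has its prerequisites met → (v).
Next only (ix) has its prerequisites met → (ix).

(ii), (vi), (iii), (iv), (viii), (i), (vii), (v), (ix)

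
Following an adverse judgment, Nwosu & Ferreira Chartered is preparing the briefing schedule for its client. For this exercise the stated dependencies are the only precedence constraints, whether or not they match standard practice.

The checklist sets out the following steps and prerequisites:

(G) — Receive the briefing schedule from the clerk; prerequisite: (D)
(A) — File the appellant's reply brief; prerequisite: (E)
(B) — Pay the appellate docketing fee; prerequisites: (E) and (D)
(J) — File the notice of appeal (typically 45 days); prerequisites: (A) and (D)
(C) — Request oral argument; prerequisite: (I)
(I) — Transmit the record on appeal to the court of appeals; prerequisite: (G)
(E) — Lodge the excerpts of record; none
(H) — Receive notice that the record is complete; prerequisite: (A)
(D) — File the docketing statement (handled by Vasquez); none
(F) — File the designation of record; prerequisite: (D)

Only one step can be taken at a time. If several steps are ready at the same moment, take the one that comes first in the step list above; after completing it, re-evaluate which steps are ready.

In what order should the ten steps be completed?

(E), (A), (H), (D), (G), (B), (J), (I), (C), (F)

(E) and (D) have no prerequisites; (E) is listed earlier, so (E) is first.
(A) and (D) are both available; (A) is listed earlier → (A).
(H) and (D) are both available; (H) is listed earlier → (H).
That leaves (D) as the only ready step → (D).
(G), (B), (J) and (F) are all available; (G) is listed earlier → (G).
Now (B), (J), (I) and (F) have their prerequisites met. (B) is listed earlier, so (B) next.
(J), (I) and (F) are all available; (J) is listed earlier → (J).
Now (I) and (F) have their prerequisites met. (I) is listed earlier, so (I) next.
Ready: (C) and (F). (C) is listed earlier → (C).
(F) needed (D), now all done → (F).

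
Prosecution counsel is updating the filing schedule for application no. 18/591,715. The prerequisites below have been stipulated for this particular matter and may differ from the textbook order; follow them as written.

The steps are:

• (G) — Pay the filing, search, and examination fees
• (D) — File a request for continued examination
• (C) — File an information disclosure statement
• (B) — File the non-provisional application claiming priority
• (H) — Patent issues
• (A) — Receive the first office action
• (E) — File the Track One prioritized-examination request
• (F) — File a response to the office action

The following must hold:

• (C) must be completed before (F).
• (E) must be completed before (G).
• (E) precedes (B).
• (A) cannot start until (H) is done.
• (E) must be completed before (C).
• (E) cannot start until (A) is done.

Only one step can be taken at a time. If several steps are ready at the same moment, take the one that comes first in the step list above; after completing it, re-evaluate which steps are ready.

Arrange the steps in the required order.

(D) → (H) → (A) → (E) → (G) → (C) → (B) → (F)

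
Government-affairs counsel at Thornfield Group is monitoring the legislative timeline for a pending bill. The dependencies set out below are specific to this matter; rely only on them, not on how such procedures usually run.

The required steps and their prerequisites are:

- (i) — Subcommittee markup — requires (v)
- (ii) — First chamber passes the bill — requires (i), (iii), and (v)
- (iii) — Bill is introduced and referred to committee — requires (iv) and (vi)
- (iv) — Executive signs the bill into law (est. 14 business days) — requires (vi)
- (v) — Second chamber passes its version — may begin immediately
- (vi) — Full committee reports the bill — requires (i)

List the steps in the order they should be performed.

(v), (i), (vi), (iv), (iii), (ii)

Only (v) has no prerequisites, so it is first.
(i) needed (v), now all done → (i).
(vi) needed (i), now all done → (vi).
(iv) needed (vi), now all done → (iv).
Next only (iii) has its prerequisites met → (iii).
(ii) needed (i), (iii) and (v), now all done → (ii).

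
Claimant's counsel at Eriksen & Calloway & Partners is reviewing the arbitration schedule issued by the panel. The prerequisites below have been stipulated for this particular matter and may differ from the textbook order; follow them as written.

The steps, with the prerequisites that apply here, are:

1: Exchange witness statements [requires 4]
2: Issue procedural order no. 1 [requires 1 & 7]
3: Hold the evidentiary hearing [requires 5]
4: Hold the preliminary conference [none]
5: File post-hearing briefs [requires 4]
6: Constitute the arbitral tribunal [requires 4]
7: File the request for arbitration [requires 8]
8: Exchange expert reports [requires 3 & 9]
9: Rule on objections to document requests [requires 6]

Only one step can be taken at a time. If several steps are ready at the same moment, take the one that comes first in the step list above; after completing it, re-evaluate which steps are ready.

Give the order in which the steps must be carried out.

4, 1, 5, 3, 6, 9, 8, 7, 2

4 has no prerequisites → 4 first.
Ready: 1, 5 and 6. 1 is listed earlier → 1.
Ready: 5 and 6. 5 is listed earlier → 5.
3 now also ready, so the ready set is {3, 6}; 3 is listed earlier → 3.
6 is the only step now ready → 6.
9 needed 6, now all done → 9.
8 needed 3 and 9, now all done → 8.
7 is the only step now ready → 7.
That leaves 2 as the only ready step → 2.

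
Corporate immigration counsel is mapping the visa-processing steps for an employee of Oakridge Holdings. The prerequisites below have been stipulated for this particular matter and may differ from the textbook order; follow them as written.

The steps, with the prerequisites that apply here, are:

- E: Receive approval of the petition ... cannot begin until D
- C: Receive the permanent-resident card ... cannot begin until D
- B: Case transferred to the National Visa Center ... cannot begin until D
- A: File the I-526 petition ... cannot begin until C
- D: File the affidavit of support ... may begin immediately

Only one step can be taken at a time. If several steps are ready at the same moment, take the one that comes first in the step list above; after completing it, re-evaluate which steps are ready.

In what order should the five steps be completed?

D has no prerequisites → D first.
Now E, C and B have their prerequisites met. E is listed earlier, so E next.
Ready: C and B. C is listed earlier → C.
Ready: B and A. B is listed earlier → B.
A is the only step now ready → A.

D → E → C → B → A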